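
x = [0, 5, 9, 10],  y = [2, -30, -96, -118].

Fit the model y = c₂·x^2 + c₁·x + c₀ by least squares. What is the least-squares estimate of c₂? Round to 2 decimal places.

Normal-equation sums: Σx^2·x^2 = 17186, Σx^2·x = 1854, Σx^2 = 206, Σx·x = 206, Σx = 24, Σ1 = 4.
Moment sums: Σx^2·y = -20326, Σx·y = -2194, Σy = -242.
Inverting the 3×3 Gram matrix, [c₂, c₁, c₀]ᵀ = [-579/517, -416/517, 1036/517]ᵀ.

c₂ = -1.12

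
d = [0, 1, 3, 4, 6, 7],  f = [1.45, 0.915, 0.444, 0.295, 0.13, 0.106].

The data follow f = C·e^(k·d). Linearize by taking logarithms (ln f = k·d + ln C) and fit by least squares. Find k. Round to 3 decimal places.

k = -0.380

Let Y = ln f. Fitting Y = k·d + ln C by least squares:
AᵀA = [[111.0000, 21.0000]; [21.0000, 6]], rhs = [-35.3593, -6.0345]ᵀ  (here Σd = 21.0000, Σ(d)² = 111.0000, Σln f = -6.0345, Σd·ln f = -35.3593).
Δ = 111.0000·6 − (21.0000)² = 225.0000; k = (-35.3593·6 − 21.0000·-6.0345)/225.0000 = -0.37969, ln C = (111.0000·-6.0345 − 21.0000·-35.3593)/225.0000 = 0.32317.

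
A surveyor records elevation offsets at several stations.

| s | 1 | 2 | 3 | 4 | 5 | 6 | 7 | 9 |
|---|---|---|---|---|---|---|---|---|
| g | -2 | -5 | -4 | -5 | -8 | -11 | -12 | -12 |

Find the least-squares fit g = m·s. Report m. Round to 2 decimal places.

From the data, Σs·s = 221.
Moment sums: Σs·g = -342.
Hence m = -342 / 221 ≈ -1.54751.

m = -1.55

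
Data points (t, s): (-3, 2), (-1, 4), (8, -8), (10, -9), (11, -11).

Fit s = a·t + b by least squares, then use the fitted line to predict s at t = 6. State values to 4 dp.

ŝ = -5.4294

MᵀM·[a, b]ᵀ = Mᵀs reads: 295·a + 25·b = -285;  25·a + 5·b = -22.
(Σt·t = 295, Σt = 25, Σ1 = 5, Σt·s = -285, Σs = -22.)
Eliminating b: 5·(row 1) − 25·(row 2) gives 850·a = 5·(-285) − 25·(-22) = -875, so a = -35/34.
Then b = ((-22) − 25·(-35/34))/5 = 127/170.
At t = 6: ŝ = (-35/34)·(6) + (127/170)·(1) = -923/170.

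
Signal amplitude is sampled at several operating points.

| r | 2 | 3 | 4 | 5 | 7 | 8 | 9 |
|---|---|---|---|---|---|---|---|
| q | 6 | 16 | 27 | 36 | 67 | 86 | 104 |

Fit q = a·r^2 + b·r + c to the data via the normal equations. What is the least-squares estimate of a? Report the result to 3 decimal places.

Sums needed: Σr^2·r^2 = 14036, Σr^2·r = 1808, Σr^2 = 248, Σr·r = 248, Σr = 38, Σ1 = 7.
For Aᵀq: Σr^2·q = 18711, Σr·q = 2441, Σq = 342.
So AᵀA·[a, b, c]ᵀ = Aᵀq: [[14036, 1808, 248]; [1808, 248, 38]; [248, 38, 7]]·[a, b, c]ᵀ = [18711, 2441, 342]ᵀ.
Row-reducing yields a = 9175/10164, b = 40847/10164, c = -8369/1694.

a = 0.903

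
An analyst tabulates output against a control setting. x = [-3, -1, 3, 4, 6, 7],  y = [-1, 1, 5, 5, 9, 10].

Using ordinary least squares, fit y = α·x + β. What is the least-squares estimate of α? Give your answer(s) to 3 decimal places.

The normal system AᵀA·[α, β]ᵀ = Aᵀy is [[120, 16]; [16, 6]]·[α, β]ᵀ = [161, 29]ᵀ.
Δ = 120·6 − 16² = 464.
α = (161·6 − 16·29)/464 = 251/232; β = (120·29 − 16·161)/464 = 113/58.

α = 1.082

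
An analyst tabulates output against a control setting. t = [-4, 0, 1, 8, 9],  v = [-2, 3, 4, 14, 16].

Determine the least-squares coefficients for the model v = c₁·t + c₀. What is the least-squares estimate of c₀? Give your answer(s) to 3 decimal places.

c₀ = 3.124

With design matrix M, MᵀM = [[162, 14]; [14, 5]] and Mᵀv = [268, 35]ᵀ.
det = 162·5 − 14² = 614.
c₁ = (268·5 − 14·35)/614 = 425/307; c₀ = (162·35 − 14·268)/614 = 959/307.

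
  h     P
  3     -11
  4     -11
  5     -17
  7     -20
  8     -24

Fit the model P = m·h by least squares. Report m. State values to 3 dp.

Setting ∂/∂m … = 0 gives: 163·m = -494.
m = (-494)/163 = -3.03067.

m = -3.031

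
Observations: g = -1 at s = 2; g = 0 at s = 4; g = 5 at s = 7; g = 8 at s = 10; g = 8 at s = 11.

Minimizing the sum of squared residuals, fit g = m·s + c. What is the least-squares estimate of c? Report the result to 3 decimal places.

c = -3.517

Forming AᵀA = [[290, 34]; [34, 5]] and Aᵀg = [201, 20]ᵀ gives AᵀA·[m, c]ᵀ = Aᵀg.
Δ = 290·5 − 34² = 294.
m = (201·5 − 34·20)/294 = 325/294; c = (290·20 − 34·201)/294 = -517/147.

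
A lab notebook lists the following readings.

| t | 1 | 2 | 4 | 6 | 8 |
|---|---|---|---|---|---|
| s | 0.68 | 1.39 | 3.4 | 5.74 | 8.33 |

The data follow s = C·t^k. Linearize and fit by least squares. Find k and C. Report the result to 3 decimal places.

With ln sᵢ as the transformed response and ln tᵢ as the regressor:
AᵀA = [[9.9367, 5.9506]; [5.9506, 5]], rhs = [9.4639, 5.0347]ᵀ  (here Σln t = 5.9506, Σ(ln t)² = 9.9367, Σln s = 5.0347, Σln t·ln s = 9.4639).
Solving (det = 14.2736): k = 1.21621, ln C = -0.44050, so C = exp(-0.44050) = 0.64371.

k = 1.216, C = 0.644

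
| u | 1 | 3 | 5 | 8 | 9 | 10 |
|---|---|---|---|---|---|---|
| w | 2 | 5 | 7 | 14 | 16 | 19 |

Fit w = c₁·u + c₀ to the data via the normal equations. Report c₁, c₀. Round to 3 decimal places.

Entries of AᵀA: Σu·u = 280, Σu = 36, Σ1 = 6.
For Aᵀw: Σu·w = 498, Σw = 63.
AᵀA·[c₁, c₀]ᵀ = Aᵀw becomes [[280, 36]; [36, 6]]·[c₁, c₀]ᵀ = [498, 63]ᵀ.
det = 280·6 − 36² = 384.
c₁ = (498·6 − 36·63)/384 = 15/8; c₀ = (280·63 − 36·498)/384 = -3/4.

c₁ = 1.875, c₀ = -0.750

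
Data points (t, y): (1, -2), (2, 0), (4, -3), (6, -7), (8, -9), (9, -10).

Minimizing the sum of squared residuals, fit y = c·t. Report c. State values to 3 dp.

Forming AᵀA = [[202]] and Aᵀy = [-218]ᵀ gives AᵀA·[c]ᵀ = Aᵀy.
Hence c = -218 / 202 ≈ -1.07921.

c = -1.079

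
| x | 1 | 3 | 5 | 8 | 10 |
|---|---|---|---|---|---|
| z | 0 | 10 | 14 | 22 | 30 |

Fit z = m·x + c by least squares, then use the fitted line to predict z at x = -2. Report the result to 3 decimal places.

ẑ = -7.835

Entries of AᵀA: Σx·x = 199, Σx = 27, Σ1 = 5.
Moment sums: Σx·z = 576, Σz = 76.
Eliminating c: 5·(row 1) − 27·(row 2) gives 266·m = 5·576 − 27·76 = 828, so m = 414/133.
Then c = (76 − 27·(414/133))/5 = -214/133.
At x = -2: ẑ = (414/133)·(-2) + (-214/133)·(1) = -1042/133.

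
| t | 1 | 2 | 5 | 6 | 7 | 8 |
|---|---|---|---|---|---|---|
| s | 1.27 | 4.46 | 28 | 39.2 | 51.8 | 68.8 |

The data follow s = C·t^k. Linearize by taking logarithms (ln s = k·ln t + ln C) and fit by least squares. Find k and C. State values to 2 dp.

k = 1.93, C = 1.23

Taking logs, ln s = k·ln t + ln C, so regress ln s on ln t.
Σln t = 8.1197, Σ(ln t)² = 14.3918, Σln s = 16.9136, Σln t·ln s = 29.4525.
Equations: 14.3918·k + 8.1197·ln C = 29.4525;  8.1197·k + 6·ln C = 16.9136.
Δ = 14.3918·6 − (8.1197)² = 20.4213; k = (29.4525·6 − 8.1197·16.9136)/20.4213 = 1.92846, ln C = (14.3918·16.9136 − 8.1197·29.4525)/20.4213 = 0.20919, so C = exp(0.20919) = 1.23268.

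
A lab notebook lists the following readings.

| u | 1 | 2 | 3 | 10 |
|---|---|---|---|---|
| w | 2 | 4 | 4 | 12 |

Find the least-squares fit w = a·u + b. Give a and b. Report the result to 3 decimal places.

a = 1.080, b = 1.180

Compute the Gram sums: Σu·u = 114, Σu = 16, Σ1 = 4.
And Σu·w = 142, Σw = 22.
XᵀX·[a, b]ᵀ = Xᵀw becomes [[114, 16]; [16, 4]]·[a, b]ᵀ = [142, 22]ᵀ.
Determinant 114·4 − 16² = 200.
a = (142·4 − 16·22)/200 = 27/25; b = (114·22 − 16·142)/200 = 59/50.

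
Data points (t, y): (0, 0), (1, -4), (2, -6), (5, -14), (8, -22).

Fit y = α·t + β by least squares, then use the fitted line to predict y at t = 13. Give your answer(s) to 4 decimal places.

The normal system MᵀM·[α, β]ᵀ = Mᵀy is [[94, 16]; [16, 5]]·[α, β]ᵀ = [-262, -46]ᵀ.
det = 94·5 − 16² = 214.
α = ((-262)·5 − 16·(-46))/214 = -287/107; β = (94·(-46) − 16·(-262))/214 = -66/107.
At t = 13: ŷ = (-287/107)·(13) + (-66/107)·(1) = -3797/107.

ŷ = -35.4860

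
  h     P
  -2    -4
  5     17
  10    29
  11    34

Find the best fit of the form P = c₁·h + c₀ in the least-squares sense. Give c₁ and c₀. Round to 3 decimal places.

c₁ = 2.840, c₀ = 1.962

Compute the Gram sums: Σh·h = 250, Σh = 24, Σ1 = 4.
And Σh·P = 757, ΣP = 76.
Δ = 250·4 − 24² = 424.
c₁ = (757·4 − 24·76)/424 = 301/106; c₀ = (250·76 − 24·757)/424 = 104/53.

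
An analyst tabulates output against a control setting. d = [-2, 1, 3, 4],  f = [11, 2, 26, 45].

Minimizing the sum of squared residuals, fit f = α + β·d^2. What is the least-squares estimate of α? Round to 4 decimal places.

α = -0.5116

Compute the Gram sums: Σ1 = 4, Σd^2 = 30, Σd^2·d^2 = 354.
Right-hand side: Σf = 84, Σd^2·f = 1000.
XᵀX·[α, β]ᵀ = Xᵀf becomes [[4, 30]; [30, 354]]·[α, β]ᵀ = [84, 1000]ᵀ.
Eliminating β: 354·(row 1) − 30·(row 2) gives 516·α = 354·84 − 30·1000 = -264, so α = -22/43.
Then β = (1000 − 30·(-22/43))/354 = 370/129.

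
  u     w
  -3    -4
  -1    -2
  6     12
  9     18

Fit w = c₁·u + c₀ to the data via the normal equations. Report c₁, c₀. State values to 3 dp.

The normal system AᵀA·[c₁, c₀]ᵀ = Aᵀw is [[127, 11]; [11, 4]]·[c₁, c₀]ᵀ = [248, 24]ᵀ.
Determinant 127·4 − 11² = 387.
c₁ = (248·4 − 11·24)/387 = 728/387; c₀ = (127·24 − 11·248)/387 = 320/387.

c₁ = 1.881, c₀ = 0.827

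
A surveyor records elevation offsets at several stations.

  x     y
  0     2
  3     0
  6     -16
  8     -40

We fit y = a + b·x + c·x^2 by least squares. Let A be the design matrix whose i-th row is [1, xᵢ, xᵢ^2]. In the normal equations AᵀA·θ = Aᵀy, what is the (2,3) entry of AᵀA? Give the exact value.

755

Row 2 ↔ basis x, column 3 ↔ basis x^2, so (AᵀA)_{2,3} = Σᵢ (x)·(x^2) = (0)·(0) + (3)·(9) + (6)·(36) + (8)·(64) = 755.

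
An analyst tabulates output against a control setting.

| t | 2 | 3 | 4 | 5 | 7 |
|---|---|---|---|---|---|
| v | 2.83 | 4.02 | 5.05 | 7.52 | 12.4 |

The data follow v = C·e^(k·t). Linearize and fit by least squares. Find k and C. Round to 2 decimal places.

k = 0.30, C = 1.61

Linearized form: ln v = k·t + ln C. From the 5 transformed points,
AᵀA = [[103.0000, 21.0000]; [21.0000, 5]], rhs = [40.4437, 8.5862]ᵀ  (here Σt = 21.0000, Σ(t)² = 103.0000, Σln v = 8.5862, Σt·ln v = 40.4437).
Δ = 103.0000·5 − (21.0000)² = 74.0000; k = (40.4437·5 − 21.0000·8.5862)/74.0000 = 0.29605, ln C = (103.0000·8.5862 − 21.0000·40.4437)/74.0000 = 0.47382, so C = exp(0.47382) = 1.60612.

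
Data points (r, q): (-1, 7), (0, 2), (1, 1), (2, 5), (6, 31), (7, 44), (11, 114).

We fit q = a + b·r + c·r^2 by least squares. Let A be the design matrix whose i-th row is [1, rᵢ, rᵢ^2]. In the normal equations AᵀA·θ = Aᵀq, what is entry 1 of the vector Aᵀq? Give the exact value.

Entry 1 ↔ basis 1, so (Aᵀq)_{1} = Σᵢ qᵢ = (1)·(7) + (1)·(2) + (1)·(1) + (1)·(5) + (1)·(31) + (1)·(44) + (1)·(114) = 204.

204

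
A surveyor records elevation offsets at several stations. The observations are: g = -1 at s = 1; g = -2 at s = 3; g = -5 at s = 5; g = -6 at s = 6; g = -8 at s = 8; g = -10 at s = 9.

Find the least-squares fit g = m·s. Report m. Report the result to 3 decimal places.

Sums needed: Σs·s = 216.
For Aᵀg: Σs·g = -222.
Hence m = -222 / 216 ≈ -1.02778.

m = -1.028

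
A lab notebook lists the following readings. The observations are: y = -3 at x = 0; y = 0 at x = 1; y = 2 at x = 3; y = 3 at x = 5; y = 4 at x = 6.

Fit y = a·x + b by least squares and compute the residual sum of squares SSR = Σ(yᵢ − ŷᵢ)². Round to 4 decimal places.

SSR = 2.7615

Normal-equation sums: Σx·x = 71, Σx = 15, Σ1 = 5.
Right-hand side: Σx·y = 45, Σy = 6.
Normal equations: [[71, 15]; [15, 5]]·[a, b]ᵀ = [45, 6]ᵀ.
Eliminating b: 5·(row 1) − 15·(row 2) gives 130·a = 5·45 − 15·6 = 135, so a = 27/26.
Then b = (6 − 15·(27/26))/5 = -249/130.
Residuals: -141/130, 57/65, 4/5, -18/65, -41/130; SSR = 359/130.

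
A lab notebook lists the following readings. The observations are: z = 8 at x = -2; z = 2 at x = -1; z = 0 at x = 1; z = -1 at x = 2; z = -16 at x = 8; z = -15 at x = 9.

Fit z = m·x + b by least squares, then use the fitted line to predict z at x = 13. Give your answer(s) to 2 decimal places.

Compute the Gram sums: Σx·x = 155, Σx = 17, Σ1 = 6.
Moment sums: Σx·z = -283, Σz = -22.
Δ = 155·6 − 17² = 641.
m = ((-283)·6 − 17·(-22))/641 = -1324/641; b = (155·(-22) − 17·(-283))/641 = 1401/641.
At x = 13: ẑ = (-1324/641)·(13) + (1401/641)·(1) = -15811/641.

ẑ = -24.67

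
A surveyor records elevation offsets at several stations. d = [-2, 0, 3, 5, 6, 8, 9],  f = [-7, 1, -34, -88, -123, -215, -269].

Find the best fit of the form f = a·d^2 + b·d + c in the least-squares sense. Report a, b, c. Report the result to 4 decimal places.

MᵀM·[a, b, c]ᵀ = Mᵀf reads: 12675·a + 1601·b + 219·c = -42511;  1601·a + 219·b + 29·c = -5407;  219·a + 29·b + 7·c = -735.
(Σd^2·d^2 = 12675, Σd^2·d = 1601, Σd^2 = 219, Σd·d = 219, Σd = 29, Σ1 = 7, Σd^2·f = -42511, Σd·f = -5407, Σf = -735.)
Inverting the 3×3 Gram matrix, [a, b, c]ᵀ = [-127200/41321, -189359/82642, 66163/82642]ᵀ.

a = -3.0783, b = -2.2913, c = 0.8006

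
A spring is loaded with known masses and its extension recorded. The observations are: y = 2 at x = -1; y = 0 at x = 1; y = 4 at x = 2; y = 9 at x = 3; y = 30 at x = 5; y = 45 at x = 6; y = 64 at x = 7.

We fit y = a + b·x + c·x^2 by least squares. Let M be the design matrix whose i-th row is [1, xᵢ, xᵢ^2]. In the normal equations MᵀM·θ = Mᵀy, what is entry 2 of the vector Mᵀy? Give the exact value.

Entry 2 ↔ basis x, so (Mᵀy)_{2} = Σᵢ (x)·yᵢ = (-1)·(2) + (1)·(0) + (2)·(4) + (3)·(9) + (5)·(30) + (6)·(45) + (7)·(64) = 901.

901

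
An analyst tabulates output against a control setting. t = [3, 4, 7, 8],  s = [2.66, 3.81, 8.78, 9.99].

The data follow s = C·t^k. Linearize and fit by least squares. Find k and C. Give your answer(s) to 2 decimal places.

Let Y = ln s. Fitting Y = k·ln t + ln C by least squares:
Σln t = 6.5103, Σ(ln t)² = 11.2394, Σln s = 6.7900, Σln t·ln s = 11.9426.
Equations: 11.2394·k + 6.5103·ln C = 11.9426;  6.5103·k + 4·ln C = 6.7900.
Slope k = (n·Σln t·ln s − Σln t·Σln s)/(n·Σ(ln t)² − (Σln t)²) = (4·11.9426 − 6.5103·6.7900)/2.5742 = 1.38517; ln C = (Σln s − k·Σln t)/n = -0.55696, so C = exp(-0.55696) = 0.57295.

k = 1.39, C = 0.57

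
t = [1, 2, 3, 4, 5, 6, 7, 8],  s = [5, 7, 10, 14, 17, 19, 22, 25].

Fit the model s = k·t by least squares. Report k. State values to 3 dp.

k = 3.225

The normal system XᵀX·[k]ᵀ = Xᵀs is [[204]]·[k]ᵀ = [658]ᵀ.
k = 658/204 = 3.22549.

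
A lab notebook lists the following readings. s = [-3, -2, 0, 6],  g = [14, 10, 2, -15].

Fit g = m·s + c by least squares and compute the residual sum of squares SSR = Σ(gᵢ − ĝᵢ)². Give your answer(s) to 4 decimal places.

SSR = 3.5179

From the data, Σs·s = 49, Σs = 1, Σ1 = 4.
For Mᵀg: Σs·g = -152, Σg = 11.
Normal equations: [[49, 1]; [1, 4]]·[m, c]ᵀ = [-152, 11]ᵀ.
Determinant 49·4 − 1² = 195.
m = ((-152)·4 − 1·11)/195 = -619/195; c = (49·11 − 1·(-152))/195 = 691/195.
Residuals: 14/15, 7/65, -301/195, 98/195; SSR = 686/195.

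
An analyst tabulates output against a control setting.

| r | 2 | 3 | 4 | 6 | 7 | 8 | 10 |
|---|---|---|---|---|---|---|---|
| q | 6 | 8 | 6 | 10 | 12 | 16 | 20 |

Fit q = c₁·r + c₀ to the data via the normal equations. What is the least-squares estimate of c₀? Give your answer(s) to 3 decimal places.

c₀ = 1.168

The normal system XᵀX·[c₁, c₀]ᵀ = Xᵀq is [[278, 40]; [40, 7]]·[c₁, c₀]ᵀ = [532, 78]ᵀ.
Determinant 278·7 − 40² = 346.
c₁ = (532·7 − 40·78)/346 = 302/173; c₀ = (278·78 − 40·532)/346 = 202/173.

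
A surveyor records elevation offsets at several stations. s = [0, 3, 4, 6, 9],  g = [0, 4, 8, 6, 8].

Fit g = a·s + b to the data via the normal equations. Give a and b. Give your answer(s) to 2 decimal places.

a = 0.83, b = 1.54

Entries of XᵀX: Σs·s = 142, Σs = 22, Σ1 = 5.
Moment sums: Σs·g = 152, Σg = 26.
XᵀX·[a, b]ᵀ = Xᵀg becomes [[142, 22]; [22, 5]]·[a, b]ᵀ = [152, 26]ᵀ.
det = 142·5 − 22² = 226.
a = (152·5 − 22·26)/226 = 94/113; b = (142·26 − 22·152)/226 = 174/113.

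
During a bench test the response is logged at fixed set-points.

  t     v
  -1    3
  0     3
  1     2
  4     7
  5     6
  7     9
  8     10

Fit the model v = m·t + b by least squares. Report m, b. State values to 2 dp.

m = 0.85, b = 2.79

Setting ∂/∂m … = 0 gives: 156·m + 24·b = 200;  24·m + 7·b = 40.
Eliminating b: 7·(row 1) − 24·(row 2) gives 516·m = 7·200 − 24·40 = 440, so m = 110/129.
Then b = (40 − 24·(110/129))/7 = 120/43.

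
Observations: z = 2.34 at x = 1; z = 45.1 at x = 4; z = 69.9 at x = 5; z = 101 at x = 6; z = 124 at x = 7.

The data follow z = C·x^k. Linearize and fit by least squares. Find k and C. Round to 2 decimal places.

k = 2.07, C = 2.40

With ln zᵢ as the transformed response and ln xᵢ as the regressor:
Σln x = 6.7334, Σ(ln x)² = 11.5091, Σln z = 18.3415, Σln x·ln z = 29.7646.
Normal system: [[11.5091, 6.7334]; [6.7334, 5]]·[k, ln C]ᵀ = [29.7646, 18.3415]ᵀ.
Slope k = (n·Σln x·ln z − Σln x·Σln z)/(n·Σ(ln x)² − (Σln x)²) = (5·29.7646 − 6.7334·18.3415)/12.2067 = 2.07448; ln C = (Σln z − k·Σln x)/n = 0.87463, so C = exp(0.87463) = 2.39799.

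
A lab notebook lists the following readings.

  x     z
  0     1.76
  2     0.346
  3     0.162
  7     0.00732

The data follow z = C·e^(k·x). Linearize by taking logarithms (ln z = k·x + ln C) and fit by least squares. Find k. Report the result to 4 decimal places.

k = -0.7809

With ln zᵢ as the transformed response and xᵢ as the regressor:
XᵀX = [[62.0000, 12.0000]; [12.0000, 4]], rhs = [-42.0031, -7.2333]ᵀ  (here Σx = 12.0000, Σ(x)² = 62.0000, Σln z = -7.2333, Σx·ln z = -42.0031).
Slope k = (n·Σx·ln z − Σx·Σln z)/(n·Σ(x)² − (Σx)²) = (4·-42.0031 − 12.0000·-7.2333)/104.0000 = -0.78089; ln C = (Σln z − k·Σx)/n = 0.53435.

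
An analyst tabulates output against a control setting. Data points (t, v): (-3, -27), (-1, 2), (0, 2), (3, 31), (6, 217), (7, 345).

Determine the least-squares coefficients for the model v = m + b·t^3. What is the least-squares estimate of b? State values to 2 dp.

AᵀA·[m, b]ᵀ = Aᵀv reads: 6·m + 558·b = 570;  558·m + 165764·b = 166771.
(Σ1 = 6, Σt^3 = 558, Σt^3·t^3 = 165764, Σv = 570, Σt^3·v = 166771.)
Δ = 6·165764 − 558² = 683220.
m = (570·165764 − 558·166771)/683220 = 237877/113870; b = (6·166771 − 558·570)/683220 = 113761/113870.

b = 1.00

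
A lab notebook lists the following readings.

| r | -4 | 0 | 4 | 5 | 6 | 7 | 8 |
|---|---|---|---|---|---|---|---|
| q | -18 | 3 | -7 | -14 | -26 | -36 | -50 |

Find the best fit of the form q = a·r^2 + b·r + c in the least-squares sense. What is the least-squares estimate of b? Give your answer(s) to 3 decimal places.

Forming XᵀX = [[8930, 1196, 206]; [1196, 206, 26]; [206, 26, 7]] and Xᵀq = [-6650, -834, -148]ᵀ gives XᵀX·[a, b, c]ᵀ = Xᵀq.
Row-reducing yields a = -225059/224301, b = 303419/224301, c = 35896/10681.

b = 1.353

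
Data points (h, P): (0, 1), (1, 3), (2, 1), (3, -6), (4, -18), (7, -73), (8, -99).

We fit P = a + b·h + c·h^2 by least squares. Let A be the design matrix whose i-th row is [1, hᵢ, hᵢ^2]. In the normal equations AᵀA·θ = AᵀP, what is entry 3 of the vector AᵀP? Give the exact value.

-10248

Entry 3 ↔ basis h^2, so (AᵀP)_{3} = Σᵢ (h^2)·Pᵢ = (0)·(1) + (1)·(3) + (4)·(1) + (9)·(-6) + (16)·(-18) + (49)·(-73) + (64)·(-99) = -10248.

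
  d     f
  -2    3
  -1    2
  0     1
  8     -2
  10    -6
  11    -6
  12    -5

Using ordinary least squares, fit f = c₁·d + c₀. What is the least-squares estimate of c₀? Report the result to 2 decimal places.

c₀ = 1.47

MᵀM·[c₁, c₀]ᵀ = Mᵀf reads: 434·c₁ + 38·c₀ = -210;  38·c₁ + 7·c₀ = -13.
Eliminating c₀: 7·(row 1) − 38·(row 2) gives 1594·c₁ = 7·(-210) − 38·(-13) = -976, so c₁ = -488/797.
Then c₀ = ((-13) − 38·(-488/797))/7 = 1169/797.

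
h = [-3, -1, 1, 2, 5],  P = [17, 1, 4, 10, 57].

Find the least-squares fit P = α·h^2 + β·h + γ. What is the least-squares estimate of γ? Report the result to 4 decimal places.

γ = 0.3023

Forming MᵀM = [[724, 106, 40]; [106, 40, 4]; [40, 4, 5]] and MᵀP = [1623, 257, 89]ᵀ gives MᵀM·[α, β, γ]ᵀ = MᵀP.
Inverting the 3×3 Gram matrix, [α, β, γ]ᵀ = [3803/1806, 1471/1806, 13/43]ᵀ.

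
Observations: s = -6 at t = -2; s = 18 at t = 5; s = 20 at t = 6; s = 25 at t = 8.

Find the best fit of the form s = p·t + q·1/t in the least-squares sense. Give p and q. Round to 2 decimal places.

With design matrix A, AᵀA = [[129, 4]; [4, 4801/14400]] and Aᵀs = [422, 1567/120]ᵀ.
det = 129·(4801/14400) − 4² = 129643/4800.
p = (422·(4801/14400) − 4·(1567/120))/(129643/4800) = 1273862/388929; q = (129·(1567/120) − 4·422)/(129643/4800) = -16680/129643.

p = 3.28, q = -0.13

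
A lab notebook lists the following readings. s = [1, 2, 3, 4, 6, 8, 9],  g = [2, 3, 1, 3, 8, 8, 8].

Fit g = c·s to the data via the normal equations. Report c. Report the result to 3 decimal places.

c = 0.981

Setting ∂/∂c … = 0 gives: 211·c = 207.
c = 207/211 = 0.981043.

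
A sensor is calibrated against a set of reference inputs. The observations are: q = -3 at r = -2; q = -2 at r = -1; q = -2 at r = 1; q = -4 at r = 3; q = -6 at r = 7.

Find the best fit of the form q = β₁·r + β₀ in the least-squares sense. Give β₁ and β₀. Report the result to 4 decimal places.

β₁ = -0.4063, β₀ = -2.7500

Sums needed: Σr·r = 64, Σr = 8, Σ1 = 5.
Moment sums: Σr·q = -48, Σq = -17.
Normal equations: [[64, 8]; [8, 5]]·[β₁, β₀]ᵀ = [-48, -17]ᵀ.
det = 64·5 − 8² = 256.
β₁ = ((-48)·5 − 8·(-17))/256 = -13/32; β₀ = (64·(-17) − 8·(-48))/256 = -11/4.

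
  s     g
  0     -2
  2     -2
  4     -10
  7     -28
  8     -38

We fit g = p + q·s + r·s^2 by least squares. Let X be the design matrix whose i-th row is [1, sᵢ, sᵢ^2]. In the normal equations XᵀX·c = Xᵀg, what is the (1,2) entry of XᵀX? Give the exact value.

Row 1 ↔ basis 1, column 2 ↔ basis s, so (XᵀX)_{1,2} = Σᵢ s = (1)·(0) + (1)·(2) + (1)·(4) + (1)·(7) + (1)·(8) = 21.

21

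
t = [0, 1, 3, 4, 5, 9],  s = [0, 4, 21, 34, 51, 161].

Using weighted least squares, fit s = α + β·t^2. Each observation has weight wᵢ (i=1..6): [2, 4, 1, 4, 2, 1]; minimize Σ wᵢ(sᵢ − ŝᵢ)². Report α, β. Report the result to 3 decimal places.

The normal equations are: 14·α + 208·β = 436;  208·α + 8920·β = 17972.
(Σwᵢ·1 = 14, Σwᵢ·t^2 = 208, Σwᵢ·t^2·t^2 = 8920, Σwᵢ·s = 436, Σwᵢ·t^2·s = 17972.)
Δ = 14·8920 − 208² = 81616.
α = (436·8920 − 208·17972)/81616 = 9434/5101; β = (14·17972 − 208·436)/81616 = 20115/10202.

α = 1.849, β = 1.972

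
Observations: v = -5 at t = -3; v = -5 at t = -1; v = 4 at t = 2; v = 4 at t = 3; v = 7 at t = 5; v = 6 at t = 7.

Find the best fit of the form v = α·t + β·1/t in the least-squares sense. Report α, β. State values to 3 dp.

α = 0.939, β = 4.322

Entries of AᵀA: Σt·t = 97, Σt·1/t = 6, Σ1/t·1/t = 67589/44100.
Moment sums: Σt·v = 117, Σ1/t·v = 429/35.
Normal equations: [[97, 6]; [6, 67589/44100]]·[α, β]ᵀ = [117, 429/35]ᵀ.
det = 97·(67589/44100) − 6² = 4968533/44100.
α = (117·(67589/44100) − 6·(429/35))/(4968533/44100) = 4664673/4968533; β = (97·(429/35) − 6·117)/(4968533/44100) = 21474180/4968533.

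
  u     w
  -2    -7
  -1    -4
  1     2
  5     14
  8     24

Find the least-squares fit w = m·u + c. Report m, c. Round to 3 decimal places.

From the data, Σu·u = 95, Σu = 11, Σ1 = 5.
Moment sums: Σu·w = 282, Σw = 29.
det = 95·5 − 11² = 354.
m = (282·5 − 11·29)/354 = 1091/354; c = (95·29 − 11·282)/354 = -347/354.

m = 3.082, c = -0.980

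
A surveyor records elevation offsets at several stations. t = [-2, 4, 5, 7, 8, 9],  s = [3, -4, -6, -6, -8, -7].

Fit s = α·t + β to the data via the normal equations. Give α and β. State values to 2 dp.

Sums needed: Σt·t = 239, Σt = 31, Σ1 = 6.
Moment sums: Σt·s = -221, Σs = -28.
XᵀX·[α, β]ᵀ = Xᵀs becomes [[239, 31]; [31, 6]]·[α, β]ᵀ = [-221, -28]ᵀ.
Determinant 239·6 − 31² = 473.
α = ((-221)·6 − 31·(-28))/473 = -458/473; β = (239·(-28) − 31·(-221))/473 = 159/473.

α = -0.97, β = 0.34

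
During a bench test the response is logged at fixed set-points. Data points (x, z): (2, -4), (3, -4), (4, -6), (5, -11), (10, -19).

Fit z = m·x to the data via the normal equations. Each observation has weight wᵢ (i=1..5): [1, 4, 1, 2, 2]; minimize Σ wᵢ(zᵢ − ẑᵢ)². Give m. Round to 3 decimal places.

m = -1.863

AᵀWA·[m]ᵀ = AᵀWz reads: 306·m = -570.
(Σwᵢ·x·x = 306, Σwᵢ·x·z = -570.)
m = (-570)/306 = -1.86275.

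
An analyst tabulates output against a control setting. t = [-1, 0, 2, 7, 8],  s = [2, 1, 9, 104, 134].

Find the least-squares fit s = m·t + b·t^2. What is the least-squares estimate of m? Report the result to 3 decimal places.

Entries of AᵀA: Σt·t = 118, Σt·t^2 = 862, Σt^2·t^2 = 6514.
Moment sums: Σt·s = 1816, Σt^2·s = 13710.
Normal equations: [[118, 862]; [862, 6514]]·[m, b]ᵀ = [1816, 13710]ᵀ.
Determinant 118·6514 − 862² = 25608.
m = (1816·6514 − 862·13710)/25608 = 2851/6402; b = (118·13710 − 862·1816)/25608 = 13097/6402.

m = 0.445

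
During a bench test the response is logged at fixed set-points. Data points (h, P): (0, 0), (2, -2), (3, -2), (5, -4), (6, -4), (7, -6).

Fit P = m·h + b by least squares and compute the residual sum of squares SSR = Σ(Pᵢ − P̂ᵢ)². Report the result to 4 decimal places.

With design matrix M, MᵀM = [[123, 23]; [23, 6]] and MᵀP = [-96, -18]ᵀ.
Eliminating b: 6·(row 1) − 23·(row 2) gives 209·m = 6·(-96) − 23·(-18) = -162, so m = -162/209.
Then b = ((-18) − 23·(-162/209))/6 = -6/209.
Residuals: 6/209, -8/19, 74/209, -20/209, 142/209, -6/11; SSR = 224/209.

SSR = 1.0718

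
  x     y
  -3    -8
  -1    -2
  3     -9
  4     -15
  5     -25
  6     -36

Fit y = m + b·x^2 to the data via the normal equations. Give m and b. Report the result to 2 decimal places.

m = 0.01, b = -0.99

Compute the Gram sums: Σ1 = 6, Σx^2 = 96, Σx^2·x^2 = 2340.
And Σy = -95, Σx^2·y = -2316.
So MᵀM·[m, b]ᵀ = Mᵀy: [[6, 96]; [96, 2340]]·[m, b]ᵀ = [-95, -2316]ᵀ.
Eliminating b: 2340·(row 1) − 96·(row 2) gives 4824·m = 2340·(-95) − 96·(-2316) = 36, so m = 1/134.
Then b = ((-2316) − 96·(1/134))/2340 = -199/201.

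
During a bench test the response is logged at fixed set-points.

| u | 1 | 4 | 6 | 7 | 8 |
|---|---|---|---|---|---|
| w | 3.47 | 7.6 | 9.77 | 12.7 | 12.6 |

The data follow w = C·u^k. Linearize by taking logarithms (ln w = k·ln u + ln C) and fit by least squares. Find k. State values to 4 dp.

With ln wᵢ as the transformed response and ln uᵢ as the regressor:
Sums: Σln u = 7.2034, Σ(ln u)² = 13.2429, Σln w = 10.6269, Σln u·ln w = 17.1100.
Normal system: [[13.2429, 7.2034]; [7.2034, 5]]·[k, ln C]ᵀ = [17.1100, 10.6269]ᵀ.
Solving (det = 14.3252): k = 0.62826, ln C = 1.22026.

k = 0.6283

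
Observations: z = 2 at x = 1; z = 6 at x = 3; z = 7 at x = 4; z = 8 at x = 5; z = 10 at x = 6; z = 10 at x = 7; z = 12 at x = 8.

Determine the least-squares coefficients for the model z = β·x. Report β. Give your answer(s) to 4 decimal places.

Setting ∂/∂β … = 0 gives: 200·β = 314.
β = 314/200 = 1.57.

β = 1.5700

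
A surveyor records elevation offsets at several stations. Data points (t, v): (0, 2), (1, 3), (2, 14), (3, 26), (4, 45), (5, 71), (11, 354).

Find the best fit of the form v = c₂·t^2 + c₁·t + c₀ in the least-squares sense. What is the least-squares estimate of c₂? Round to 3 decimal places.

Compute the Gram sums: Σt^2·t^2 = 15620, Σt^2·t = 1556, Σt^2 = 176, Σt·t = 176, Σt = 26, Σ1 = 7.
And Σt^2·v = 45622, Σt·v = 4538, Σv = 515.
Normal equations: [[15620, 1556, 176]; [1556, 176, 26]; [176, 26, 7]]·[c₂, c₁, c₀]ᵀ = [45622, 4538, 515]ᵀ.
Solving the 3×3 system (Gaussian elimination) gives c₂ = 198253/65688, c₁ = -81085/65688, c₀ = 24881/10948.

c₂ = 3.018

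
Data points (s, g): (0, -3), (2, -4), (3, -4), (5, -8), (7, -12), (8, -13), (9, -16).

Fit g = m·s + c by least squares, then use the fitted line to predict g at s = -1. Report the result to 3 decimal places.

Normal-equation sums: Σs·s = 232, Σs = 34, Σ1 = 7.
And Σs·g = -392, Σg = -60.
So XᵀX·[m, c]ᵀ = Xᵀg: [[232, 34]; [34, 7]]·[m, c]ᵀ = [-392, -60]ᵀ.
det = 232·7 − 34² = 468.
m = ((-392)·7 − 34·(-60))/468 = -176/117; c = (232·(-60) − 34·(-392))/468 = -148/117.
At s = -1: ĝ = (-176/117)·(-1) + (-148/117)·(1) = 28/117.

ĝ = 0.239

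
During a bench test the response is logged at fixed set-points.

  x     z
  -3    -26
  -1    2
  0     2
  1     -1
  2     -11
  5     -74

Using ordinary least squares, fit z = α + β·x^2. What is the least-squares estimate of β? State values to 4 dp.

The normal equations are: 6·α + 40·β = -108;  40·α + 724·β = -2127.
(Σ1 = 6, Σx^2 = 40, Σx^2·x^2 = 724, Σz = -108, Σx^2·z = -2127.)
det = 6·724 − 40² = 2744.
α = ((-108)·724 − 40·(-2127))/2744 = 123/49; β = (6·(-2127) − 40·(-108))/2744 = -603/196.

β = -3.0765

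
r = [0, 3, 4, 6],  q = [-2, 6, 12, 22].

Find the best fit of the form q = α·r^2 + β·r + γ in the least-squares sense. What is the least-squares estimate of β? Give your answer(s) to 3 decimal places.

β = 1.847

Setting ∂/∂α … = 0 gives: 1633·α + 307·β + 61·γ = 1038;  307·α + 61·β + 13·γ = 198;  61·α + 13·β + 4·γ = 38.
(Σr^2·r^2 = 1633, Σr^2·r = 307, Σr^2 = 61, Σr·r = 61, Σr = 13, Σ1 = 4, Σr^2·q = 1038, Σr·q = 198, Σq = 38.)
Row-reducing yields α = 11/30, β = 277/150, γ = -157/75.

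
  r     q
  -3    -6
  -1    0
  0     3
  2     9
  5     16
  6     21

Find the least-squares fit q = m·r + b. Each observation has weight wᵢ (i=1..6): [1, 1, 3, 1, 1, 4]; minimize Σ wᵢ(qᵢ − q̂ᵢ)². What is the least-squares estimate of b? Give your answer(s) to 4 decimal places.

b = 2.9252

XᵀWX·[m, b]ᵀ = XᵀWq reads: 183·m + 27·b = 620;  27·m + 11·b = 112.
(Σwᵢ·r·r = 183, Σwᵢ·r = 27, Σwᵢ·1 = 11, Σwᵢ·r·q = 620, Σwᵢ·q = 112.)
det = 183·11 − 27² = 1284.
m = (620·11 − 27·112)/1284 = 949/321; b = (183·112 − 27·620)/1284 = 313/107.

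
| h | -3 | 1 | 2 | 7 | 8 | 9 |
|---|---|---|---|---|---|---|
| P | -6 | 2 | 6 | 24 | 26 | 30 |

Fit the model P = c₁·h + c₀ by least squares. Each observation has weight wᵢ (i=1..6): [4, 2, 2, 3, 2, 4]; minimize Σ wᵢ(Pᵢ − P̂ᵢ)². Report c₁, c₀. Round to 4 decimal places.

Normal-equation sums: Σwᵢ·h·h = 645, Σwᵢ·h = 67, Σwᵢ·1 = 17.
Right-hand side: Σwᵢ·h·P = 2100, Σwᵢ·P = 236.
Eliminating c₀: 17·(row 1) − 67·(row 2) gives 6476·c₁ = 17·2100 − 67·236 = 19888, so c₁ = 4972/1619.
Then c₀ = (236 − 67·(4972/1619))/17 = 2880/1619.

c₁ = 3.0710, c₀ = 1.7789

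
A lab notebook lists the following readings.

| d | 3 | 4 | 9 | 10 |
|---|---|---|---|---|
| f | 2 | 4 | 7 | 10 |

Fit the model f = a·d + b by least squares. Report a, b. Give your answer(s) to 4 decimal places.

a = 0.9595, b = -0.4865

Sums needed: Σd·d = 206, Σd = 26, Σ1 = 4.
Moment sums: Σd·f = 185, Σf = 23.
So MᵀM·[a, b]ᵀ = Mᵀf: [[206, 26]; [26, 4]]·[a, b]ᵀ = [185, 23]ᵀ.
Determinant 206·4 − 26² = 148.
a = (185·4 − 26·23)/148 = 71/74; b = (206·23 − 26·185)/148 = -18/37.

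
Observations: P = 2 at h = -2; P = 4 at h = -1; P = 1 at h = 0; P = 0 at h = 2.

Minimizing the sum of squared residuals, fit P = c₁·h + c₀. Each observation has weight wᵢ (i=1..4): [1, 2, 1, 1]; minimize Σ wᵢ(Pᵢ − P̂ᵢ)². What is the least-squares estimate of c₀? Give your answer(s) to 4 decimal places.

c₀ = 1.8696

From the data, Σwᵢ·h·h = 10, Σwᵢ·h = -2, Σwᵢ·1 = 5.
Right-hand side: Σwᵢ·h·P = -12, Σwᵢ·P = 11.
Normal equations: [[10, -2]; [-2, 5]]·[c₁, c₀]ᵀ = [-12, 11]ᵀ.
det = 10·5 − (-2)² = 46.
c₁ = ((-12)·5 − (-2)·11)/46 = -19/23; c₀ = (10·11 − (-2)·(-12))/46 = 43/23.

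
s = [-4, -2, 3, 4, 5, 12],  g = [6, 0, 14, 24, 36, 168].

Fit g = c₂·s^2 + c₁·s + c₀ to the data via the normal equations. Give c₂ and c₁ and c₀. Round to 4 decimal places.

Normal-equation sums: Σs^2·s^2 = 21970, Σs^2·s = 1872, Σs^2 = 214, Σs·s = 214, Σs = 18, Σ1 = 6.
Right-hand side: Σs^2·g = 25698, Σs·g = 2310, Σg = 248.
Solving the 3×3 system (Gaussian elimination) gives c₂ = 115537/117161, c₁ = 1292613/585805, c₀ = -24424/53255.

c₂ = 0.9861, c₁ = 2.2066, c₀ = -0.4586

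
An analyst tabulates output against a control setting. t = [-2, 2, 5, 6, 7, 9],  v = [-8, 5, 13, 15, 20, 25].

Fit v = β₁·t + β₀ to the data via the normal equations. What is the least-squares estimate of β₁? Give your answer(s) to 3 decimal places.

Normal-equation sums: Σt·t = 199, Σt = 27, Σ1 = 6.
For Mᵀv: Σt·v = 546, Σv = 70.
Normal equations: [[199, 27]; [27, 6]]·[β₁, β₀]ᵀ = [546, 70]ᵀ.
Determinant 199·6 − 27² = 465.
β₁ = (546·6 − 27·70)/465 = 462/155; β₀ = (199·70 − 27·546)/465 = -812/465.

β₁ = 2.981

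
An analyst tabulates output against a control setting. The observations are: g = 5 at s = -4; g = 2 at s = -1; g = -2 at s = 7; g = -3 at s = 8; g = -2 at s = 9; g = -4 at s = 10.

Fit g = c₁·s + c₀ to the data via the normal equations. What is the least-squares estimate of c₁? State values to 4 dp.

Forming AᵀA = [[311, 29]; [29, 6]] and Aᵀg = [-118, -4]ᵀ gives AᵀA·[c₁, c₀]ᵀ = Aᵀg.
det = 311·6 − 29² = 1025.
c₁ = ((-118)·6 − 29·(-4))/1025 = -592/1025; c₀ = (311·(-4) − 29·(-118))/1025 = 2178/1025.

c₁ = -0.5776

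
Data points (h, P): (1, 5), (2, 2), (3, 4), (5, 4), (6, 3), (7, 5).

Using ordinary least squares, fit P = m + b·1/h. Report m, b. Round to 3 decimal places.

Compute the Gram sums: Σ1 = 6, Σ1/h = 82/35, Σ1/h·1/h = 31957/22050.
And ΣP = 23, Σ1/h·P = 1963/210.
Normal equations: [[6, 82/35]; [82/35, 31957/22050]]·[m, b]ᵀ = [23, 1963/210]ᵀ.
Δ = 6·(31957/22050) − (82/35)² = 2357/735.
m = (23·(31957/22050) − (82/35)·(1963/210))/(2357/735) = 252113/70710; b = (6·(1963/210) − (82/35)·23)/(2357/735) = 1617/2357.

m = 3.565, b = 0.686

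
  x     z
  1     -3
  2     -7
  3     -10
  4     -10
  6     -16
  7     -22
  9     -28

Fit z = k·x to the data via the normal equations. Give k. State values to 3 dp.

MᵀM·[k]ᵀ = Mᵀz reads: 196·k = -589.
(Σx·x = 196, Σx·z = -589.)
k = (-589)/196 = -3.0051.

k = -3.005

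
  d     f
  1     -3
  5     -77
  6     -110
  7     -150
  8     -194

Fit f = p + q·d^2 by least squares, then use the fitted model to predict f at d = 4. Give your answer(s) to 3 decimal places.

f̂ = -49.121

The normal equations are: 5·p + 175·q = -534;  175·p + 8419·q = -25654.
det = 5·8419 − 175² = 11470.
p = ((-534)·8419 − 175·(-25654))/11470 = -3148/5735; q = (5·(-25654) − 175·(-534))/11470 = -3482/1147.
At d = 4: f̂ = (-3148/5735)·(1) + (-3482/1147)·(16) = -281708/5735.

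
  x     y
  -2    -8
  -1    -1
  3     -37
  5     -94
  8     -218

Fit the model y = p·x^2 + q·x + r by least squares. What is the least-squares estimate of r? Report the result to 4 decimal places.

Compute the Gram sums: Σx^2·x^2 = 4819, Σx^2·x = 655, Σx^2 = 103, Σx·x = 103, Σx = 13, Σ1 = 5.
Moment sums: Σx^2·y = -16668, Σx·y = -2308, Σy = -358.
So AᵀA·[p, q, r]ᵀ = Aᵀy: [[4819, 655, 103]; [655, 103, 13]; [103, 13, 5]]·[p, q, r]ᵀ = [-16668, -2308, -358]ᵀ.
Row-reducing yields p = -137297/45903, q = -13211/4173, r = -26834/15301.

r = -1.7537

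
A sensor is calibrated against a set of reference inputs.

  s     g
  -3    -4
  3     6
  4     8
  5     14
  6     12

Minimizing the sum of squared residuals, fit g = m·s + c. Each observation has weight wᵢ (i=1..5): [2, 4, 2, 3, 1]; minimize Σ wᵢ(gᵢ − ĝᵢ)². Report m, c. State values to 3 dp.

Compute the Gram sums: Σwᵢ·s·s = 197, Σwᵢ·s = 35, Σwᵢ·1 = 12.
And Σwᵢ·s·g = 442, Σwᵢ·g = 86.
Eliminating c: 12·(row 1) − 35·(row 2) gives 1139·m = 12·442 − 35·86 = 2294, so m = 2294/1139.
Then c = (86 − 35·(2294/1139))/12 = 1472/1139.

m = 2.014, c = 1.292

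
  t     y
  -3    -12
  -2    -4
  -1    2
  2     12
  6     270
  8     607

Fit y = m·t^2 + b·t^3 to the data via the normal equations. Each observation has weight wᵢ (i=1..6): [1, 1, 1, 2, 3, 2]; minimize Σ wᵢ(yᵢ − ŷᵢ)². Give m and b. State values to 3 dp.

Setting ∂/∂m … = 0 gives: 12210·m + 88652·b = 106830;  88652·m + 665178·b = 797074.
(Σwᵢ·t^2·t^2 = 12210, Σwᵢ·t^2·t^3 = 88652, Σwᵢ·t^3·t^3 = 665178, Σwᵢ·t^2·y = 106830, Σwᵢ·t^3·y = 797074.)
Δ = 12210·665178 − 88652² = 262646276.
m = (106830·665178 − 88652·797074)/262646276 = 99690373/65661569; b = (12210·797074 − 88652·106830)/262646276 = 1767435/1774637.

m = 1.518, b = 0.996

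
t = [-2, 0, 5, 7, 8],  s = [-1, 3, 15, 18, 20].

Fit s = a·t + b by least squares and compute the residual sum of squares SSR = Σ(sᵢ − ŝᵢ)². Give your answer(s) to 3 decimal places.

MᵀM·[a, b]ᵀ = Mᵀs reads: 142·a + 18·b = 363;  18·a + 5·b = 55.
det = 142·5 − 18² = 386.
a = (363·5 − 18·55)/386 = 825/386; b = (142·55 − 18·363)/386 = 638/193.
Residuals: -6/193, -59/193, 389/386, -103/386, -78/193; SSR = 519/386.

SSR = 1.345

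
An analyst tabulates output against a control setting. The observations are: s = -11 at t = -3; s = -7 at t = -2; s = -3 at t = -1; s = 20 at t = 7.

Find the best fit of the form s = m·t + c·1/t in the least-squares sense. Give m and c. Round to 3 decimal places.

The normal equations are: 63·m + 4·c = 190;  4·m + (2437/1764)·c = 547/42.
Determinant 63·(2437/1764) − 4² = 1989/28.
m = (190·(2437/1764) − 4·(547/42))/(1989/28) = 371134/125307; c = (63·(547/42) − 4·190)/(1989/28) = 1694/1989.

m = 2.962, c = 0.852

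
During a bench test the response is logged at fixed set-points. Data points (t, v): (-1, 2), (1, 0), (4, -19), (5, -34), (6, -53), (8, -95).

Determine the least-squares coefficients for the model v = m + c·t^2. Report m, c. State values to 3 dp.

m = 3.389, c = -1.534

With design matrix X, XᵀX = [[6, 143]; [143, 6275]] and Xᵀv = [-199, -9140]ᵀ.
det = 6·6275 − 143² = 17201.
m = ((-199)·6275 − 143·(-9140))/17201 = 58295/17201; c = (6·(-9140) − 143·(-199))/17201 = -26383/17201.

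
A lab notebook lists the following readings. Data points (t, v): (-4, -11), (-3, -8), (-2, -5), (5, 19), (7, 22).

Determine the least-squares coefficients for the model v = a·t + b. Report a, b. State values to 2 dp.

a = 3.13, b = 1.52

Entries of AᵀA: Σt·t = 103, Σt = 3, Σ1 = 5.
And Σt·v = 327, Σv = 17.
Normal equations: [[103, 3]; [3, 5]]·[a, b]ᵀ = [327, 17]ᵀ.
det = 103·5 − 3² = 506.
a = (327·5 − 3·17)/506 = 72/23; b = (103·17 − 3·327)/506 = 35/23.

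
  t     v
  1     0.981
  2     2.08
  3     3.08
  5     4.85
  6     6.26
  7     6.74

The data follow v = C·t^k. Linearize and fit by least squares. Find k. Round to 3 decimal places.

Let Y = ln v. Fitting Y = k·ln t + ln C by least squares:
Σln t = 7.1389, Σ(ln t)² = 11.2747, Σln v = 7.1593, Σln t·ln v = 11.2841.
Equations: 11.2747·k + 7.1389·ln C = 11.2841;  7.1389·k + 6·ln C = 7.1593.
Slope k = (n·Σln t·ln v − Σln t·Σln v)/(n·Σ(ln t)² − (Σln t)²) = (6·11.2841 − 7.1389·7.1593)/16.6845 = 0.99463; ln C = (Σln v − k·Σln t)/n = 0.00980.

k = 0.995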